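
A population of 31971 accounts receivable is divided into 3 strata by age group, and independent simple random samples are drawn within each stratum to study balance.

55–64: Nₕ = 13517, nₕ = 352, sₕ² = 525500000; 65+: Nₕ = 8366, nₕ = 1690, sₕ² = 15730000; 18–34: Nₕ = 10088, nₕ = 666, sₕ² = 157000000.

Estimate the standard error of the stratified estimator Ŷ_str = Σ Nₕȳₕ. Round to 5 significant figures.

1.6988 × 10^7

Var(Ŷ_str) = Σₕ Nₕ²(1 − fₕ)sₕ²/nₕ.
55–64: 13517²·(1 − 352/13517)·525500000/352 = 2.656631 × 10^14.
65+: 8366²·(1 − 1690/8366)·15730000/1690 = 5.198478 × 10^11.
18–34: 10088²·(1 − 666/10088)·157000000/666 = 2.2406478 × 10^13.
Sum = 2.8858943 × 10^14.
SE = √(2.8858943 × 10^14) = 1.6988 × 10^7.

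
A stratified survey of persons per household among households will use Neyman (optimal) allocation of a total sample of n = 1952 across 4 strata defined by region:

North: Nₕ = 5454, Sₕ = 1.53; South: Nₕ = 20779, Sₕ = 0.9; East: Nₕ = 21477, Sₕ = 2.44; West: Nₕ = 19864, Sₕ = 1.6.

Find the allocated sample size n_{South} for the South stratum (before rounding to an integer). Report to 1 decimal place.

Neyman allocation: nₕ = n·NₕSₕ / Σⱼ NⱼSⱼ.
Σ NⱼSⱼ = 5454·1.53 + 20779·0.9 + 21477·2.44 + 19864·1.6 = 111232.
n_{South} = 1952·20779·0.9 / 111232 = 328.2.

328.2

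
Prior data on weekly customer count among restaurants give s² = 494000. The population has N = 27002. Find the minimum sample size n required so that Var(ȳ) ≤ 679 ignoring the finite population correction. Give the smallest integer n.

728

Without fpc, n₀ = s²/D = 494000/679 = 727.5405.
Rounding up, n = 728.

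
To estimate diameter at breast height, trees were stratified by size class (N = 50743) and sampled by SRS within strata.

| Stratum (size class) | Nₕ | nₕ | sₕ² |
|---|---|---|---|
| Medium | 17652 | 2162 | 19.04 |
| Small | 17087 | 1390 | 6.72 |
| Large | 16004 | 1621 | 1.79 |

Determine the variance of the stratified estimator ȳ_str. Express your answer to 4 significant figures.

Var(ȳ_str) = Σₕ Wₕ²(1 − fₕ)sₕ²/nₕ with Wₕ = Nₕ/N, N = 50743.
Medium: Wₕ = 0.34787064; term = 0.34787064²·(1 − 0.12247904)·19.04/2162 = 9.351996 × 10^-4.
Small: Wₕ = 0.33673610; term = 0.33673610²·(1 − 0.08134839)·6.72/1390 = 5.0359878 × 10^-4.
Large: Wₕ = 0.31539326; term = 0.31539326²·(1 − 0.10128718)·1.79/1621 = 9.8717866 × 10^-5.
Sum = 0.0015375162.

0.001538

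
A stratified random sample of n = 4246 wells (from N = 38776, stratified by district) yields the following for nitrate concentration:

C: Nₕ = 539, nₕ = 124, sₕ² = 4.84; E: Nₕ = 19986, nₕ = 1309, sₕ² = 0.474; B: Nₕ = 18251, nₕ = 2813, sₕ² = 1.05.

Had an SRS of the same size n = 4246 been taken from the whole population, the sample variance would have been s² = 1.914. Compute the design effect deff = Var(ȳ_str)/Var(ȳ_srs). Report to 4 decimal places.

0.4127

Var(ȳ_str) = Σ Wₕ²(1−fₕ)sₕ²/nₕ with Wₕ = Nₕ/38776:
  C: (539/38776)²·(1−124/539)·4.84/124 = 5.8067687 × 10^-6
  E: (19986/38776)²·(1−1309/19986)·0.474/1309 = 8.98971 × 10^-5
  B: (18251/38776)²·(1−2813/18251)·1.05/2813 = 6.9947348 × 10^-5
  → Var(ȳ_str) = 1.6565122 × 10^-4.
Var(ȳ_srs) = (1 − 4246/38776)·1.914/4246 = 4.0141677 × 10^-4.
deff = (1.6565122 × 10^-4) / (4.0141677 × 10^-4) = 0.4127.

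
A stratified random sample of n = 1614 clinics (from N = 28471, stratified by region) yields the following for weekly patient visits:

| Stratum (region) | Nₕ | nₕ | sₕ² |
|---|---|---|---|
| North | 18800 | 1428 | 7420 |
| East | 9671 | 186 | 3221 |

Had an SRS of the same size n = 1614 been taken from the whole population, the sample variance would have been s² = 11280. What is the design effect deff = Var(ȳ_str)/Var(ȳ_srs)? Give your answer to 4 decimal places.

0.6148

Var(ȳ_str) = Σ Wₕ²(1−fₕ)sₕ²/nₕ with Wₕ = Nₕ/28471:
  North: (18800/28471)²·(1−1428/18800)·7420/1428 = 2.0935239
  East: (9671/28471)²·(1−186/9671)·3221/186 = 1.9596615
  → Var(ȳ_str) = 4.0531854.
Var(ȳ_srs) = (1 − 1614/28471)·11280/1614 = 6.592655.
deff = 4.0531854 / 6.592655 = 0.6148.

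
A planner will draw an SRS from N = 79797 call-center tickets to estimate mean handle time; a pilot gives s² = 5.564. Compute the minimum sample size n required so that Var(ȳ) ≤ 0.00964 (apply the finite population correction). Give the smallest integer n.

Without fpc, n₀ = s²/D = 5.564/0.00964 = 577.1784.
With fpc, (1 − n/N)·s²/n ≤ D requires n ≥ n₀/(1 + n₀/N) = 577.1784/(1 + 577.1784/79797) = 573.0336.
Rounding up, n = 574.

574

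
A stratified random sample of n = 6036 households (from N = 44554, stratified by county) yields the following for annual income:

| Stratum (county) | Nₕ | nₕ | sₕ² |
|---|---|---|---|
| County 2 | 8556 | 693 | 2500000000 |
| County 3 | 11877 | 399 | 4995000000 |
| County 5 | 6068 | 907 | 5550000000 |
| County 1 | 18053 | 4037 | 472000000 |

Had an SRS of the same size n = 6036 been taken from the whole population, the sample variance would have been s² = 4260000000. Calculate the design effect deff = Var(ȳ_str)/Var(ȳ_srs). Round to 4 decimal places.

1.7921

Var(ȳ_str) = Σ Wₕ²(1−fₕ)sₕ²/nₕ with Wₕ = Nₕ/44554:
  County 2: (8556/44554)²·(1−693/8556)·2500000000/693 = 122262.26
  County 3: (11877/44554)²·(1−399/11877)·4995000000/399 = 859730.18
  County 5: (6068/44554)²·(1−907/6068)·5550000000/907 = 96536.539
  County 1: (18053/44554)²·(1−4037/18053)·472000000/4037 = 14903.33
  → Var(ȳ_str) = 1.0934323 × 10^6.
Var(ȳ_srs) = (1 − 6036/44554)·4260000000/6036 = 610151.1.
deff = (1.0934323 × 10^6) / 610151.1 = 1.7921.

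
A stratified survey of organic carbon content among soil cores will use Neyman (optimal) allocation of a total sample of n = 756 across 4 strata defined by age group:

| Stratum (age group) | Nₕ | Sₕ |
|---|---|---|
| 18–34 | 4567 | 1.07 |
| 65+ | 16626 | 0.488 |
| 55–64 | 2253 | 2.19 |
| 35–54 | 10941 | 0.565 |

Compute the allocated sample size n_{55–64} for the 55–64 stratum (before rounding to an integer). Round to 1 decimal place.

Neyman allocation: nₕ = n·NₕSₕ / Σⱼ NⱼSⱼ.
Σ NⱼSⱼ = 4567·1.07 + 16626·0.488 + 2253·2.19 + 10941·0.565 = 24115.913.
n_{55–64} = 756·2253·2.19 / 24115.913 = 154.7.

154.7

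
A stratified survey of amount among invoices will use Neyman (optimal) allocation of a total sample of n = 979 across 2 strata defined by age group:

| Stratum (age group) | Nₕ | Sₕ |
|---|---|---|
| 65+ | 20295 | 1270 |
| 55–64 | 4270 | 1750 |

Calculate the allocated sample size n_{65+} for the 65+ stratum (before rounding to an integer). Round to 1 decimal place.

759.0

Neyman allocation: nₕ = n·NₕSₕ / Σⱼ NⱼSⱼ.
Σ NⱼSⱼ = 20295·1270 + 4270·1750 = 3.324715 × 10^7.
n_{65+} = 979·20295·1270 / (3.324715 × 10^7) = 759.0.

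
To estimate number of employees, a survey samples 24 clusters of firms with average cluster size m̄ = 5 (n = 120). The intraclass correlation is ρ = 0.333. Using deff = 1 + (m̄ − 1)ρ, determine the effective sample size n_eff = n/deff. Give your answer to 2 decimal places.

deff = 1 + (5 − 1)·0.333 = 1 + 1.332 = 2.332.
n_eff = 120 / 2.332 = 51.46.

51.46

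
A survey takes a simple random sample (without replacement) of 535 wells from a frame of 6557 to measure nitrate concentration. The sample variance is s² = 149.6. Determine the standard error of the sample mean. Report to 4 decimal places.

0.5068

Under SRS without replacement, Var(ȳ) = (1 − f)·s²/n with f = n/N = 535/6557 = 0.08159219.
Var(ȳ) = (1 − 0.08159219)·149.6/535 = 0.91840781·0.27962617 = 0.25681086.
SE(ȳ) = √(0.25681086) = 0.5068.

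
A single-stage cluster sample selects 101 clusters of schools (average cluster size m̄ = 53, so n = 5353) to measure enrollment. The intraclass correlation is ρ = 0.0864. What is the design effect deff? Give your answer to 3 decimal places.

deff = 1 + (53 − 1)·0.0864 = 1 + 4.4928 = 5.4928.

5.493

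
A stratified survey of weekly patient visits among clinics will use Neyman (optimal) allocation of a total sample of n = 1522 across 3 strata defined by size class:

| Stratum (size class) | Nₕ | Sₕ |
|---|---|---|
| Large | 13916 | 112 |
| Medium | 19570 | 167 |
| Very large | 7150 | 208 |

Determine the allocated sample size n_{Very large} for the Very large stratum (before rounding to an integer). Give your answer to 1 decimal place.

Neyman allocation: nₕ = n·NₕSₕ / Σⱼ NⱼSⱼ.
Σ NⱼSⱼ = 13916·112 + 19570·167 + 7150·208 = 6.313982 × 10^6.
n_{Very large} = 1522·7150·208 / (6.313982 × 10^6) = 358.5.

358.5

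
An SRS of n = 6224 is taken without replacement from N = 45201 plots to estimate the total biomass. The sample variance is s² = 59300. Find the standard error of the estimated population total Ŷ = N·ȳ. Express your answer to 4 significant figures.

129600

Var(Ŷ) = N²·Var(ȳ) = N²·(1 − n/N)·s²/n.
f = 6224/45201 = 0.13769607; Var(ȳ) = 0.86230393·59300/6224 = 8.2157171.
Var(Ŷ) = 45201² · 8.2157171 = 1.6785781 × 10^10.
SE(Ŷ) = √(1.6785781 × 10^10) = 129600.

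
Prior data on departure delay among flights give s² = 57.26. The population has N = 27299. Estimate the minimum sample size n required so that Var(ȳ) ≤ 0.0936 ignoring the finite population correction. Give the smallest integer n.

612

Without fpc, n₀ = s²/D = 57.26/0.0936 = 611.7521.
Rounding up, n = 612.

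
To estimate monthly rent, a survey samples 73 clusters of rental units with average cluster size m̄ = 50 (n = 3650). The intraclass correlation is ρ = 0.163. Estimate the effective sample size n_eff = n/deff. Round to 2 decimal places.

deff = 1 + (50 − 1)·0.163 = 1 + 7.987 = 8.987.
n_eff = 3650 / 8.987 = 406.14.

406.14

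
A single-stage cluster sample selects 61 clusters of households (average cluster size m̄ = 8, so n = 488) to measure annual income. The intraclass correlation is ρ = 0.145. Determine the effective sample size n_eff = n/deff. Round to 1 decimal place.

deff = 1 + (8 − 1)·0.145 = 1 + 1.015 = 2.015.
n_eff = 488 / 2.015 = 242.2.

242.2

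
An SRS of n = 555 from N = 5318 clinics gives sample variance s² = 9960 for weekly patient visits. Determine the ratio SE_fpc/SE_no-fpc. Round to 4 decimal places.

0.9464

f = n/N = 555/5318 = 0.10436254.
SE_no-fpc = √(s²/n) = 4.2362656; SE_fpc = √((1−f)s²/n) = 4.0091223.
Ratio = √(1−f) = 0.94638124.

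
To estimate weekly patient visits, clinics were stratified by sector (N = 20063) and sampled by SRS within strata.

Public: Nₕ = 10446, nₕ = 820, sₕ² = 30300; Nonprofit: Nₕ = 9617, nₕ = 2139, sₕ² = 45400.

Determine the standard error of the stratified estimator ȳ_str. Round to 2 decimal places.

3.61

Var(ȳ_str) = Σₕ Wₕ²(1 − fₕ)sₕ²/nₕ with Wₕ = Nₕ/N, N = 20063.
Public: Wₕ = 0.52065992; term = 0.52065992²·(1 − 0.07849895)·30300/820 = 9.2306633.
Nonprofit: Wₕ = 0.47934008; term = 0.47934008²·(1 − 0.22241863)·45400/2139 = 3.7920879.
Sum = 13.022751.
SE = √(13.022751) = 3.61.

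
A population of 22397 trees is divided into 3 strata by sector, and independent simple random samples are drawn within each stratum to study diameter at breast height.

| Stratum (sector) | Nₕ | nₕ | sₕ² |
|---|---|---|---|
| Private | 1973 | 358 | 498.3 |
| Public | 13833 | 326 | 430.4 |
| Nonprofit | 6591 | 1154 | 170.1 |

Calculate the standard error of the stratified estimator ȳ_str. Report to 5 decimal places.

Var(ȳ_str) = Σₕ Wₕ²(1 − fₕ)sₕ²/nₕ with Wₕ = Nₕ/N, N = 22397.
Private: Wₕ = 0.08809216; term = 0.08809216²·(1 − 0.18144957)·498.3/358 = 0.0088415371.
Public: Wₕ = 0.61762736; term = 0.61762736²·(1 − 0.02356683)·430.4/326 = 0.49175665.
Nonprofit: Wₕ = 0.29428048; term = 0.29428048²·(1 − 0.17508724)·170.1/1154 = 0.010530026.
Sum = 0.51112821.
SE = √(0.51112821) = 0.71493.

0.71493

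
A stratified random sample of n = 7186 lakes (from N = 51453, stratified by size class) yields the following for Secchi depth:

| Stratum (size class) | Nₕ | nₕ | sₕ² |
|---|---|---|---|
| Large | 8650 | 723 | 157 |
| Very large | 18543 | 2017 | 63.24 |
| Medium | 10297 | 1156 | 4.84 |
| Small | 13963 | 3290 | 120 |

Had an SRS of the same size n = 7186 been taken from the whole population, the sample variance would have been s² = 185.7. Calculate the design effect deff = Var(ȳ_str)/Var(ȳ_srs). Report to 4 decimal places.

Var(ȳ_str) = Σ Wₕ²(1−fₕ)sₕ²/nₕ with Wₕ = Nₕ/51453:
  Large: (8650/51453)²·(1−723/8650)·157/723 = 0.0056242539
  Very large: (18543/51453)²·(1−2017/18543)·63.24/2017 = 0.0036292117
  Medium: (10297/51453)²·(1−1156/10297)·4.84/1156 = 1.4885744 × 10^-4
  Small: (13963/51453)²·(1−3290/13963)·120/3290 = 0.0020531902
  → Var(ȳ_str) = 0.011455513.
Var(ȳ_srs) = (1 − 7186/51453)·185.7/7186 = 0.022232796.
deff = 0.011455513 / 0.022232796 = 0.5153.

0.5153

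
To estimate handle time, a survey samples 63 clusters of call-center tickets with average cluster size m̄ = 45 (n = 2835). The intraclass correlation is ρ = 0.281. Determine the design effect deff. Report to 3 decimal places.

deff = 1 + (45 − 1)·0.281 = 1 + 12.364 = 13.364.

13.364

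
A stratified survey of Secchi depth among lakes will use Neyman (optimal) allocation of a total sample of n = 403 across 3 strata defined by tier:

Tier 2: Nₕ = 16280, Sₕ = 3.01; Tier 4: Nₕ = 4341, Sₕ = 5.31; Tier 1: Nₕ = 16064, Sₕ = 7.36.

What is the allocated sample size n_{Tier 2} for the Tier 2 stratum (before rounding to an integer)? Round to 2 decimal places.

103.78

Neyman allocation: nₕ = n·NₕSₕ / Σⱼ NⱼSⱼ.
Σ NⱼSⱼ = 16280·3.01 + 4341·5.31 + 16064·7.36 = 190284.55.
n_{Tier 2} = 403·16280·3.01 / 190284.55 = 103.78.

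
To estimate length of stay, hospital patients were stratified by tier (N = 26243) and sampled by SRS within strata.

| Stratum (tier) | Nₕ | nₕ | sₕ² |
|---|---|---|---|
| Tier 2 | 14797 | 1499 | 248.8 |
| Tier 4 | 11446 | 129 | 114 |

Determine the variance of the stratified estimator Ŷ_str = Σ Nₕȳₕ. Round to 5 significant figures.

Var(Ŷ_str) = Σₕ Nₕ²(1 − fₕ)sₕ²/nₕ.
Tier 2: 14797²·(1 − 1499/14797)·248.8/1499 = 3.2659441 × 10^7.
Tier 4: 11446²·(1 − 129/11446)·114/129 = 1.1447224 × 10^8.
Sum = 1.4713168 × 10^8.

1.4713 × 10^8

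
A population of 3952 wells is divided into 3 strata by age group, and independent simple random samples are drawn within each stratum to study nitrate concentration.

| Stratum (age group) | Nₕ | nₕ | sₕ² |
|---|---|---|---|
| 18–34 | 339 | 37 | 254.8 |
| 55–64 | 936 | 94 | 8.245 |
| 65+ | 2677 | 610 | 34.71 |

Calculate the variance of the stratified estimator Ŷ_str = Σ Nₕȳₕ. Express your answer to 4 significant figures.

1.089 × 10^6

Var(Ŷ_str) = Σₕ Nₕ²(1 − fₕ)sₕ²/nₕ.
18–34: 339²·(1 − 37/339)·254.8/37 = 705024.71.
55–64: 936²·(1 − 94/936)·8.245/94 = 69127.483.
65+: 2677²·(1 − 610/2677)·34.71/610 = 314857.2.
Sum = 1.0890094 × 10^6.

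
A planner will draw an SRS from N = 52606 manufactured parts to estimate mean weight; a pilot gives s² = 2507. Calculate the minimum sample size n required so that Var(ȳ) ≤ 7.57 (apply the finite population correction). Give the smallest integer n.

Without fpc, n₀ = s²/D = 2507/7.57 = 331.1757.
With fpc, (1 − n/N)·s²/n ≤ D requires n ≥ n₀/(1 + n₀/N) = 331.1757/(1 + 331.1757/52606) = 329.1039.
Rounding up, n = 330.

330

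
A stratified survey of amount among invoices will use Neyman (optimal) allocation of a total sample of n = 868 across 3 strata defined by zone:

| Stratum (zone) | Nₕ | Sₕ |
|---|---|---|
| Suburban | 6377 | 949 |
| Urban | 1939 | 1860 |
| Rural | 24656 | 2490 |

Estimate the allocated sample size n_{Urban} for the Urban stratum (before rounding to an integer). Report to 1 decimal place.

Neyman allocation: nₕ = n·NₕSₕ / Σⱼ NⱼSⱼ.
Σ NⱼSⱼ = 6377·949 + 1939·1860 + 24656·2490 = 7.1051753 × 10^7.
n_{Urban} = 868·1939·1860 / (7.1051753 × 10^7) = 44.1.

44.1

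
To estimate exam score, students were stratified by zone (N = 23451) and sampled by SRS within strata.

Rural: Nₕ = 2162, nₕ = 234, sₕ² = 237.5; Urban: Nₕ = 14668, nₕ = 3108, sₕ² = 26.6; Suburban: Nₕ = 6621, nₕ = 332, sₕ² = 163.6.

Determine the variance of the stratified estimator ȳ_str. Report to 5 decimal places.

0.04764

Var(ȳ_str) = Σₕ Wₕ²(1 − fₕ)sₕ²/nₕ with Wₕ = Nₕ/N, N = 23451.
Rural: Wₕ = 0.09219223; term = 0.09219223²·(1 − 0.10823312)·237.5/234 = 0.0076928585.
Urban: Wₕ = 0.62547439; term = 0.62547439²·(1 − 0.21188983)·26.6/3108 = 0.0026388009.
Suburban: Wₕ = 0.28233338; term = 0.28233338²·(1 − 0.05014348)·163.6/332 = 0.037310208.
Sum = 0.047641867.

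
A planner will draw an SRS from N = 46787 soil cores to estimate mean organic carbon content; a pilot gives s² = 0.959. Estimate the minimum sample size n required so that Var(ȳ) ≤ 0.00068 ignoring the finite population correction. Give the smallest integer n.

1411

Without fpc, n₀ = s²/D = 0.959/0.00068 = 1410.2941.
Rounding up, n = 1411.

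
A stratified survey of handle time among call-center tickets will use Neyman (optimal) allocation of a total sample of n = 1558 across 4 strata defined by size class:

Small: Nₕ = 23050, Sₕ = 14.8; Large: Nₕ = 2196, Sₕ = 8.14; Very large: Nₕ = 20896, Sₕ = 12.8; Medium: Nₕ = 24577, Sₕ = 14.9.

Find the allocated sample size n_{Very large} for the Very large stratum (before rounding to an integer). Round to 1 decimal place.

419.8

Neyman allocation: nₕ = n·NₕSₕ / Σⱼ NⱼSⱼ.
Σ NⱼSⱼ = 23050·14.8 + 2196·8.14 + 20896·12.8 + 24577·14.9 = 992681.54.
n_{Very large} = 1558·20896·12.8 / 992681.54 = 419.8.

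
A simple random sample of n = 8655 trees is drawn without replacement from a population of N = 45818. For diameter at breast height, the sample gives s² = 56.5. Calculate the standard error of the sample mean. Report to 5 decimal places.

0.07277

Under SRS without replacement, Var(ȳ) = (1 − f)·s²/n with f = n/N = 8655/45818 = 0.18889956.
Var(ȳ) = (1 − 0.18889956)·56.5/8655 = 0.81110044·0.0065280185 = 0.0052948787.
SE(ȳ) = √(0.0052948787) = 0.07277.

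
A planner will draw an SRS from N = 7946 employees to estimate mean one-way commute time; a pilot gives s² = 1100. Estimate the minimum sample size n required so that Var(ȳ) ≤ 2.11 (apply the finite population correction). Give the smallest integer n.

490

Without fpc, n₀ = s²/D = 1100/2.11 = 521.3270.
With fpc, (1 − n/N)·s²/n ≤ D requires n ≥ n₀/(1 + n₀/N) = 521.3270/(1 + 521.3270/7946) = 489.2293.
Rounding up, n = 490.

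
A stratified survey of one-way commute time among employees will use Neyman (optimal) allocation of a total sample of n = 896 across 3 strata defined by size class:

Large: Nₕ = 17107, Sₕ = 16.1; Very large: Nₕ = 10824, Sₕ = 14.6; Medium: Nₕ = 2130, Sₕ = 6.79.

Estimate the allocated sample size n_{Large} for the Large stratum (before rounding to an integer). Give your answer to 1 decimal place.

Neyman allocation: nₕ = n·NₕSₕ / Σⱼ NⱼSⱼ.
Σ NⱼSⱼ = 17107·16.1 + 10824·14.6 + 2130·6.79 = 447915.8.
n_{Large} = 896·17107·16.1 / 447915.8 = 550.9.

550.9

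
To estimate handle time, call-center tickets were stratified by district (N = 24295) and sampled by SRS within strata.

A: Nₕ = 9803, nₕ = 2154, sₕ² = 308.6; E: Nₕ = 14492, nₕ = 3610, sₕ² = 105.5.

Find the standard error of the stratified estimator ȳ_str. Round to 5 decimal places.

Var(ȳ_str) = Σₕ Wₕ²(1 − fₕ)sₕ²/nₕ with Wₕ = Nₕ/N, N = 24295.
A: Wₕ = 0.40349866; term = 0.40349866²·(1 − 0.21972865)·308.6/2154 = 0.018200364.
E: Wₕ = 0.59650134; term = 0.59650134²·(1 − 0.24910295)·105.5/3610 = 0.0078081563.
Sum = 0.02600852.
SE = √(0.02600852) = 0.16127.

0.16127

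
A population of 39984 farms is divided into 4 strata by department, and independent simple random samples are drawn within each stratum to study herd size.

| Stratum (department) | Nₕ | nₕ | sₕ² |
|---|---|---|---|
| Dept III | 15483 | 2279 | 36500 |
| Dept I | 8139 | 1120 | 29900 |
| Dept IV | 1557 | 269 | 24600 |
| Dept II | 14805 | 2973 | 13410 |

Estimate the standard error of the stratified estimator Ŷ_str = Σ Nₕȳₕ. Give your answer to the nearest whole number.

75979

Var(Ŷ_str) = Σₕ Nₕ²(1 − fₕ)sₕ²/nₕ.
Dept III: 15483²·(1 − 2279/15483)·36500/2279 = 3.2742299 × 10^9.
Dept I: 8139²·(1 − 1120/8139)·29900/1120 = 1.525104 × 10^9.
Dept IV: 1557²·(1 − 269/1557)·24600/269 = 1.8339492 × 10^8.
Dept II: 14805²·(1 − 2973/14805)·13410/2973 = 7.9013344 × 10^8.
Sum = 5.7728623 × 10^9.
SE = √(5.7728623 × 10^9) = 75979.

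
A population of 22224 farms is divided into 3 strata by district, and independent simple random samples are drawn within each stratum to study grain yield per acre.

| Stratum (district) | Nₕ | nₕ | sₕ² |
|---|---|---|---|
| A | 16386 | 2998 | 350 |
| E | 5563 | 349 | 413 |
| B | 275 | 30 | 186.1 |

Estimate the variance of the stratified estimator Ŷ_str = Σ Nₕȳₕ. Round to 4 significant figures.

6.035 × 10^7

Var(Ŷ_str) = Σₕ Nₕ²(1 − fₕ)sₕ²/nₕ.
A: 16386²·(1 − 2998/16386)·350/2998 = 2.5610914 × 10^7.
E: 5563²·(1 − 349/5563)·413/349 = 3.4324539 × 10^7.
B: 275²·(1 − 30/275)·186.1/30 = 417949.58.
Sum = 6.0353403 × 10^7.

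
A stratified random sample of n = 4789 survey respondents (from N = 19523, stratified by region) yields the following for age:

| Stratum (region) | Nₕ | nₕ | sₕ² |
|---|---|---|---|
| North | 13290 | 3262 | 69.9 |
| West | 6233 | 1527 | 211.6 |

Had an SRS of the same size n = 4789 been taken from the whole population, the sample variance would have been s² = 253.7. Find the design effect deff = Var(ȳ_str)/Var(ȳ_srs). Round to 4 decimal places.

0.4541

Var(ȳ_str) = Σ Wₕ²(1−fₕ)sₕ²/nₕ with Wₕ = Nₕ/19523:
  North: (13290/19523)²·(1−3262/13290)·69.9/3262 = 0.0074927185
  West: (6233/19523)²·(1−1527/6233)·211.6/1527 = 0.010664305
  → Var(ȳ_str) = 0.018157024.
Var(ȳ_srs) = (1 − 4789/19523)·253.7/4789 = 0.03998064.
deff = 0.018157024 / 0.03998064 = 0.4541.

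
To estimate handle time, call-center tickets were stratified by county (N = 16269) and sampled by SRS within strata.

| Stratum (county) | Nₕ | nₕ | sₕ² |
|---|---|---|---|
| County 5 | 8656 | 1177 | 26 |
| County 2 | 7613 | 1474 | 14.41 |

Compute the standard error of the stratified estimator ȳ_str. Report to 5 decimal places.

0.08443

Var(ȳ_str) = Σₕ Wₕ²(1 − fₕ)sₕ²/nₕ with Wₕ = Nₕ/N, N = 16269.
County 5: Wₕ = 0.53205483; term = 0.53205483²·(1 − 0.13597505)·26/1177 = 0.0054030122.
County 2: Wₕ = 0.46794517; term = 0.46794517²·(1 − 0.19361618)·14.41/1474 = 0.0017262283.
Sum = 0.0071292405.
SE = √(0.0071292405) = 0.08443.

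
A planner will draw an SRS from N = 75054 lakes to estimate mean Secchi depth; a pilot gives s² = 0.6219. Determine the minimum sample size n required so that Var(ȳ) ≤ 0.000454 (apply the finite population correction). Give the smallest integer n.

1346

Without fpc, n₀ = s²/D = 0.6219/0.000454 = 1369.8238.
With fpc, (1 − n/N)·s²/n ≤ D requires n ≥ n₀/(1 + n₀/N) = 1369.8238/(1 + 1369.8238/75054) = 1345.2710.
Rounding up, n = 1346.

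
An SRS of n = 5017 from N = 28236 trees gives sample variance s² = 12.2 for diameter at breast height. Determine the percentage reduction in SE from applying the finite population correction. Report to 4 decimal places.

9.3182

f = n/N = 5017/28236 = 0.17768097.
SE_no-fpc = √(s²/n) = 0.049312596; SE_fpc = √((1−f)s²/n) = 0.044717553.
Ratio = √(1−f) = 0.90681808. Reduction = 100·(1 − 0.90681808) = 9.3182%.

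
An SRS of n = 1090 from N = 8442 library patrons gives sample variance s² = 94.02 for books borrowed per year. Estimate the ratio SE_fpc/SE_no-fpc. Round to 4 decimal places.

f = n/N = 1090/8442 = 0.12911632.
SE_no-fpc = √(s²/n) = 0.29369522; SE_fpc = √((1−f)s²/n) = 0.27407975.
Ratio = √(1−f) = 0.93321149.

0.9332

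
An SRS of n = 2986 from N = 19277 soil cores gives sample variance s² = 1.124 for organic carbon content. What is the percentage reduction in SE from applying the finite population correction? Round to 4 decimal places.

8.0707

f = n/N = 2986/19277 = 0.15489962.
SE_no-fpc = √(s²/n) = 0.019401632; SE_fpc = √((1−f)s²/n) = 0.017835792.
Ratio = √(1−f) = 0.91929341. Reduction = 100·(1 − 0.91929341) = 8.0707%.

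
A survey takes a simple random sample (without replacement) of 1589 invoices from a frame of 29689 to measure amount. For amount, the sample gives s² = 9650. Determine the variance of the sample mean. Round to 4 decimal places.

5.7480

Under SRS without replacement, Var(ȳ) = (1 − f)·s²/n with f = n/N = 1589/29689 = 0.05352151.
Var(ȳ) = (1 − 0.05352151)·9650/1589 = 0.94647849·6.0730019 = 5.7479657.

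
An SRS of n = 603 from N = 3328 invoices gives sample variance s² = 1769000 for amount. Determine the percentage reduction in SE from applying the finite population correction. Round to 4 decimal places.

9.5119

f = n/N = 603/3328 = 0.18118990.
SE_no-fpc = √(s²/n) = 54.163318; SE_fpc = √((1−f)s²/n) = 49.011371.
Ratio = √(1−f) = 0.90488126. Reduction = 100·(1 − 0.90488126) = 9.5119%.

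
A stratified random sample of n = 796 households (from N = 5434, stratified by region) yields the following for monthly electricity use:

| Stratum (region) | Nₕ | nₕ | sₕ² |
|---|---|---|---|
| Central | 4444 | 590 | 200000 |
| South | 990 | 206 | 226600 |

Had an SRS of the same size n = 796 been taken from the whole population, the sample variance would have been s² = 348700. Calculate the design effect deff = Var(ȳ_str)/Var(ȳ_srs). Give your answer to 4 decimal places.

Var(ȳ_str) = Σ Wₕ²(1−fₕ)sₕ²/nₕ with Wₕ = Nₕ/5434:
  Central: (4444/5434)²·(1−590/4444)·200000/590 = 196.61854
  South: (990/5434)²·(1−206/990)·226600/206 = 28.913767
  → Var(ȳ_str) = 225.53231.
Var(ȳ_srs) = (1 − 796/5434)·348700/796 = 373.89529.
deff = 225.53231 / 373.89529 = 0.6032.

0.6032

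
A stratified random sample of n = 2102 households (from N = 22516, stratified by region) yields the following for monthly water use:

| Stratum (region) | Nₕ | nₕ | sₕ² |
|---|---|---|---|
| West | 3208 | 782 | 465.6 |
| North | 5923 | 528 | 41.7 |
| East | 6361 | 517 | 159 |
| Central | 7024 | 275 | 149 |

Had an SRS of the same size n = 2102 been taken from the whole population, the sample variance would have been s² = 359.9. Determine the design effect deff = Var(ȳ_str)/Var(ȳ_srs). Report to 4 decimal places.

0.5626

Var(ȳ_str) = Σ Wₕ²(1−fₕ)sₕ²/nₕ with Wₕ = Nₕ/22516:
  West: (3208/22516)²·(1−782/3208)·465.6/782 = 0.0091400568
  North: (5923/22516)²·(1−528/5923)·41.7/528 = 0.0049779764
  East: (6361/22516)²·(1−517/6361)·159/517 = 0.022550683
  Central: (7024/22516)²·(1−275/7024)·149/275 = 0.050663481
  → Var(ȳ_str) = 0.087332197.
Var(ȳ_srs) = (1 − 2102/22516)·359.9/2102 = 0.1552337.
deff = 0.087332197 / 0.1552337 = 0.5626.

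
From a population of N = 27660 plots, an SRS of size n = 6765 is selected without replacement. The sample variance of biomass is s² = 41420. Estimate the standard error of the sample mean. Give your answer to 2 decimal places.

Under SRS without replacement, Var(ȳ) = (1 − f)·s²/n with f = n/N = 6765/27660 = 0.24457701.
Var(ȳ) = (1 − 0.24457701)·41420/6765 = 0.75542299·6.1226903 = 4.625221.
SE(ȳ) = √(4.625221) = 2.15.

2.15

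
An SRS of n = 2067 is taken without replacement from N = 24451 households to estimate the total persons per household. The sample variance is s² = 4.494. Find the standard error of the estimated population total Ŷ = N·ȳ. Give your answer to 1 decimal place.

1090.8

Var(Ŷ) = N²·Var(ȳ) = N²·(1 − n/N)·s²/n.
f = 2067/24451 = 0.08453642; Var(ȳ) = 0.91546358·4.494/2067 = 0.0019903693.
Var(Ŷ) = 24451² · 0.0019903693 = 1.1899451 × 10^6.
SE(Ŷ) = √(1.1899451 × 10^6) = 1090.8.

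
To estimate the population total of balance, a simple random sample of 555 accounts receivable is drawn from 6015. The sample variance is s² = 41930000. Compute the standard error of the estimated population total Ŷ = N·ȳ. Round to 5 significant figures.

Var(Ŷ) = N²·Var(ȳ) = N²·(1 − n/N)·s²/n.
f = 555/6015 = 0.09226933; Var(ȳ) = 0.90773067·41930000/555 = 68578.643.
Var(Ŷ) = 6015² · 68578.643 = 2.4811907 × 10^12.
SE(Ŷ) = √(2.4811907 × 10^12) = 1.5752 × 10^6.

1.5752 × 10^6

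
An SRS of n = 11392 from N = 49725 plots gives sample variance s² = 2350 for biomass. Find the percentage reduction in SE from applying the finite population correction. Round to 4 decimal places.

f = n/N = 11392/49725 = 0.22910005.
SE_no-fpc = √(s²/n) = 0.45418621; SE_fpc = √((1−f)s²/n) = 0.39877962.
Ratio = √(1−f) = 0.87800908. Reduction = 100·(1 − 0.87800908) = 12.1991%.

12.1991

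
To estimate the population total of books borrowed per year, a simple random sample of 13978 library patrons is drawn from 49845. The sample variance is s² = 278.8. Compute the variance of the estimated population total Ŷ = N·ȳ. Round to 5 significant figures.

Var(Ŷ) = N²·Var(ȳ) = N²·(1 − n/N)·s²/n.
f = 13978/49845 = 0.28042933; Var(ȳ) = 0.71957067·278.8/13978 = 0.014352289.
Var(Ŷ) = 49845² · 0.014352289 = 3.5658607 × 10^7.

3.5659 × 10^7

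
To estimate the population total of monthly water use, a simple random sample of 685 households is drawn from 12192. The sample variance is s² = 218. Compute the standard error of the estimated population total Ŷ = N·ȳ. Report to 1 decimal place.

6681.9

Var(Ŷ) = N²·Var(ȳ) = N²·(1 − n/N)·s²/n.
f = 685/12192 = 0.05618438; Var(ȳ) = 0.94381562·218/685 = 0.3003676.
Var(Ŷ) = 12192² · 0.3003676 = 4.4648101 × 10^7.
SE(Ŷ) = √(4.4648101 × 10^7) = 6681.9.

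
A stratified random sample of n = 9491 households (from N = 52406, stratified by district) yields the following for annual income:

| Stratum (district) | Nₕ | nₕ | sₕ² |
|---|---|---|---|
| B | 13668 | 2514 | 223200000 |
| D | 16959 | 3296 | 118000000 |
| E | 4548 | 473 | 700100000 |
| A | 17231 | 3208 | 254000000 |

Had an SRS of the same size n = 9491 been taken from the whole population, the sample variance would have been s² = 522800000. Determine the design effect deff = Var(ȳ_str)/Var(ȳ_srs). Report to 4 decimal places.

Var(ȳ_str) = Σ Wₕ²(1−fₕ)sₕ²/nₕ with Wₕ = Nₕ/52406:
  B: (13668/52406)²·(1−2514/13668)·223200000/2514 = 4928.3609
  D: (16959/52406)²·(1−3296/16959)·118000000/3296 = 3020.5017
  E: (4548/52406)²·(1−473/4548)·700100000/473 = 9988.1483
  A: (17231/52406)²·(1−3208/17231)·254000000/3208 = 6966.0847
  → Var(ȳ_str) = 24903.096.
Var(ȳ_srs) = (1 − 9491/52406)·522800000/9491 = 45107.807.
deff = 24903.096 / 45107.807 = 0.5521.

0.5521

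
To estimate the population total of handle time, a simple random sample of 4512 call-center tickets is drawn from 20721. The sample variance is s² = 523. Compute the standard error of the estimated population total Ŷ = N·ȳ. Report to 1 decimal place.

6239.5

Var(Ŷ) = N²·Var(ȳ) = N²·(1 − n/N)·s²/n.
f = 4512/20721 = 0.21775011; Var(ȳ) = 0.78224989·523/4512 = 0.090673026.
Var(Ŷ) = 20721² · 0.090673026 = 3.8931356 × 10^7.
SE(Ŷ) = √(3.8931356 × 10^7) = 6239.5.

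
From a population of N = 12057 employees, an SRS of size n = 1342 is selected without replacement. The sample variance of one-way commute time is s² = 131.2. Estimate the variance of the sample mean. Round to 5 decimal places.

Under SRS without replacement, Var(ȳ) = (1 − f)·s²/n with f = n/N = 1342/12057 = 0.11130464.
Var(ȳ) = (1 − 0.11130464)·131.2/1342 = 0.88869536·0.097764531 = 0.086882885.

0.08688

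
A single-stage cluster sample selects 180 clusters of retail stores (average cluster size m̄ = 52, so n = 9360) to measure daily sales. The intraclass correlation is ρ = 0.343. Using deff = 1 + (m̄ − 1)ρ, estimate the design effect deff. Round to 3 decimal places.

18.493

deff = 1 + (52 − 1)·0.343 = 1 + 17.493 = 18.493.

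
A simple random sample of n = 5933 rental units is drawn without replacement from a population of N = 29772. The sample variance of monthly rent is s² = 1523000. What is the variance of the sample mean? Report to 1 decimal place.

Under SRS without replacement, Var(ȳ) = (1 − f)·s²/n with f = n/N = 5933/29772 = 0.19928120.
Var(ȳ) = (1 − 0.19928120)·1523000/5933 = 0.80071880·256.69981 = 205.54437.

205.5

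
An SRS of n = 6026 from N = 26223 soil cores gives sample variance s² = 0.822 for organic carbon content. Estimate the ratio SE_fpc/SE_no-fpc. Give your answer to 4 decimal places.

f = n/N = 6026/26223 = 0.22979827.
SE_no-fpc = √(s²/n) = 0.011679422; SE_fpc = √((1−f)s²/n) = 0.010249994.
Ratio = √(1−f) = 0.87761138.

0.8776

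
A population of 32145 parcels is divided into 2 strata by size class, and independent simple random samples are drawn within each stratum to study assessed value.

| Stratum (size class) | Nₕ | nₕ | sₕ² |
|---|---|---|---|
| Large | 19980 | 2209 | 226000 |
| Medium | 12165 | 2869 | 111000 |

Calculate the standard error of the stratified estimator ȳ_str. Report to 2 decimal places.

Var(ȳ_str) = Σₕ Wₕ²(1 − fₕ)sₕ²/nₕ with Wₕ = Nₕ/N, N = 32145.
Large: Wₕ = 0.62155856; term = 0.62155856²·(1 − 0.11056056)·226000/2209 = 35.155495.
Medium: Wₕ = 0.37844144; term = 0.37844144²·(1 − 0.23584053)·111000/2869 = 4.2342237.
Sum = 39.389719.
SE = √(39.389719) = 6.28.

6.28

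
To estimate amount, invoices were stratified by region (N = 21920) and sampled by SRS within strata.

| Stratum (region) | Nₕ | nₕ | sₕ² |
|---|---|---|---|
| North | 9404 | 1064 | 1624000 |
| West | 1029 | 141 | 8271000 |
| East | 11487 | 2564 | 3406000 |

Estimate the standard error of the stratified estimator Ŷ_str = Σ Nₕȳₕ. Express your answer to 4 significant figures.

Var(Ŷ_str) = Σₕ Nₕ²(1 − fₕ)sₕ²/nₕ.
North: 9404²·(1 − 1064/9404)·1624000/1064 = 1.1970797 × 10^11.
West: 1029²·(1 − 141/1029)·8271000/141 = 5.3600303 × 10^10.
East: 11487²·(1 − 2564/11487)·3406000/2564 = 1.3615831 × 10^11.
Sum = 3.0946658 × 10^11.
SE = √(3.0946658 × 10^11) = 556300.

556300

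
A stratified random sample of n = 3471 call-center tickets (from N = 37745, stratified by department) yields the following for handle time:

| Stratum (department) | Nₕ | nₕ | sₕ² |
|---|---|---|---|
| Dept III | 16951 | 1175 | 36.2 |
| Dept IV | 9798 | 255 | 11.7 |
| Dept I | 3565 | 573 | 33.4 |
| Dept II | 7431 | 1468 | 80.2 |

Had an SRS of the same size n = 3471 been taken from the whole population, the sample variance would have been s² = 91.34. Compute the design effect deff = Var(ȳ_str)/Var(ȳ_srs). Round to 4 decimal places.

Var(ȳ_str) = Σ Wₕ²(1−fₕ)sₕ²/nₕ with Wₕ = Nₕ/37745:
  Dept III: (16951/37745)²·(1−1175/16951)·36.2/1175 = 0.0057828785
  Dept IV: (9798/37745)²·(1−255/9798)·11.7/255 = 0.0030112664
  Dept I: (3565/37745)²·(1−573/3565)·33.4/573 = 4.3640941 × 10^-4
  Dept II: (7431/37745)²·(1−1468/7431)·80.2/1468 = 0.0016991884
  → Var(ȳ_str) = 0.010929743.
Var(ȳ_srs) = (1 − 3471/37745)·91.34/3471 = 0.02389526.
deff = 0.010929743 / 0.02389526 = 0.4574.

0.4574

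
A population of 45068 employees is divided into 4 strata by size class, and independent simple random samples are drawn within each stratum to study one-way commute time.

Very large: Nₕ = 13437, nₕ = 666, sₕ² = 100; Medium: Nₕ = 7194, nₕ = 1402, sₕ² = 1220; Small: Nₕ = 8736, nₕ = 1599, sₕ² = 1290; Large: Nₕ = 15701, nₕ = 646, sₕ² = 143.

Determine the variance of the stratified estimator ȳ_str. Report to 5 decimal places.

0.08106

Var(ȳ_str) = Σₕ Wₕ²(1 − fₕ)sₕ²/nₕ with Wₕ = Nₕ/N, N = 45068.
Very large: Wₕ = 0.29814946; term = 0.29814946²·(1 − 0.04956463)·100/666 = 0.012685758.
Medium: Wₕ = 0.15962545; term = 0.15962545²·(1 − 0.19488463)·1220/1402 = 0.01785148.
Small: Wₕ = 0.19384042; term = 0.19384042²·(1 − 0.18303571)·1290/1599 = 0.024764696.
Large: Wₕ = 0.34838466; term = 0.34838466²·(1 − 0.04114388)·143/646 = 0.02576173.
Sum = 0.081063664.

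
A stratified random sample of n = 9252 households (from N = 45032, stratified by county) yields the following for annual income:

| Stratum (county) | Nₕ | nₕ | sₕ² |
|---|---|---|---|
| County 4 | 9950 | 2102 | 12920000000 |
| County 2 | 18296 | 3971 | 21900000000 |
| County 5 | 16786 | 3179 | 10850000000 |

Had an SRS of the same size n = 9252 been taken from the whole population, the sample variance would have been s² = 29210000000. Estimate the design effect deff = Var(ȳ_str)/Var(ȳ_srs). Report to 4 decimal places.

Var(ȳ_str) = Σ Wₕ²(1−fₕ)sₕ²/nₕ with Wₕ = Nₕ/45032:
  County 4: (9950/45032)²·(1−2102/9950)·12920000000/2102 = 236684.28
  County 2: (18296/45032)²·(1−3971/18296)·21900000000/3971 = 712775.13
  County 5: (16786/45032)²·(1−3179/16786)·10850000000/3179 = 384420.33
  → Var(ȳ_str) = 1.3338797 × 10^6.
Var(ȳ_srs) = (1 − 9252/45032)·29210000000/9252 = 2.5085054 × 10^6.
deff = (1.3338797 × 10^6) / (2.5085054 × 10^6) = 0.5317.

0.5317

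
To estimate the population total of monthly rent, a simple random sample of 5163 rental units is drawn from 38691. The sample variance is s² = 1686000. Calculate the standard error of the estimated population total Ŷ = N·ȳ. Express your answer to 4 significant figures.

Var(Ŷ) = N²·Var(ȳ) = N²·(1 − n/N)·s²/n.
f = 5163/38691 = 0.13344189; Var(ȳ) = 0.86655811·1686000/5163 = 282.9783.
Var(Ŷ) = 38691² · 282.9783 = 4.2361667 × 10^11.
SE(Ŷ) = √(4.2361667 × 10^11) = 650900.

650900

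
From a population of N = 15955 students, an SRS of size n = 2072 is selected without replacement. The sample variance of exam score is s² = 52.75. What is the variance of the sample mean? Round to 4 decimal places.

Under SRS without replacement, Var(ȳ) = (1 − f)·s²/n with f = n/N = 2072/15955 = 0.12986525.
Var(ȳ) = (1 − 0.12986525)·52.75/2072 = 0.87013475·0.025458494 = 0.022152321.

0.0222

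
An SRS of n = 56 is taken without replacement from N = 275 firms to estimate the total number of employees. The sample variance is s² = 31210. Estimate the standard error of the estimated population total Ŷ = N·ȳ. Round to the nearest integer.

Var(Ŷ) = N²·Var(ȳ) = N²·(1 − n/N)·s²/n.
f = 56/275 = 0.20363636; Var(ȳ) = 0.79636364·31210/56 = 443.83052.
Var(Ŷ) = 275² · 443.83052 = 3.3564683 × 10^7.
SE(Ŷ) = √(3.3564683 × 10^7) = 5794.

5794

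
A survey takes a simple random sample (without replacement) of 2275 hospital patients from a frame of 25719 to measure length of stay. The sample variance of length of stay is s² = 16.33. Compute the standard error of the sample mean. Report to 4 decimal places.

Under SRS without replacement, Var(ȳ) = (1 − f)·s²/n with f = n/N = 2275/25719 = 0.08845601.
Var(ȳ) = (1 − 0.08845601)·16.33/2275 = 0.91154399·0.007178022 = 0.0065430828.
SE(ȳ) = √(0.0065430828) = 0.0809.

0.0809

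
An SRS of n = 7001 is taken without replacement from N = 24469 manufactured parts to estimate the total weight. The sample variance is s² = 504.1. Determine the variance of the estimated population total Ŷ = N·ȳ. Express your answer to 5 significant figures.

Var(Ŷ) = N²·Var(ȳ) = N²·(1 − n/N)·s²/n.
f = 7001/24469 = 0.28611713; Var(ȳ) = 0.71388287·504.1/7001 = 0.051402422.
Var(Ŷ) = 24469² · 0.051402422 = 3.0776273 × 10^7.

3.0776 × 10^7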